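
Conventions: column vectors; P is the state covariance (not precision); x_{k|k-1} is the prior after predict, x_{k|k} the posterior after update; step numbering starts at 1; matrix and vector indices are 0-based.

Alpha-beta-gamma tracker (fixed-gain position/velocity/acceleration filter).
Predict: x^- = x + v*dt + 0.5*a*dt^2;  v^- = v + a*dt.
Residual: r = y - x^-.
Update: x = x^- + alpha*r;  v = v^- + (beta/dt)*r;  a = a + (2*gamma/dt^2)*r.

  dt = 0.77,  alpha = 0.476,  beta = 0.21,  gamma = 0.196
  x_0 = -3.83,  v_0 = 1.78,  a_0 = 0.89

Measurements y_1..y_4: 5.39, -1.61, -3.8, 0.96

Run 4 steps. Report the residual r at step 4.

resid = -2.2924

step 1: x_pred=-2.1956  r=7.5856  x^+=1.4152  v^+=4.5341  a^+=5.9052
step 2: x_pred=6.6570  r=-8.2670  x^+=2.7219  v^+=6.8265  a^+=0.4394
step 3: x_pred=8.1086  r=-11.9086  x^+=2.4401  v^+=3.9171  a^+=-7.4340
step 4: x_pred=3.2524  r=-2.2924  x^+=2.1612  v^+=-2.4323  a^+=-8.9497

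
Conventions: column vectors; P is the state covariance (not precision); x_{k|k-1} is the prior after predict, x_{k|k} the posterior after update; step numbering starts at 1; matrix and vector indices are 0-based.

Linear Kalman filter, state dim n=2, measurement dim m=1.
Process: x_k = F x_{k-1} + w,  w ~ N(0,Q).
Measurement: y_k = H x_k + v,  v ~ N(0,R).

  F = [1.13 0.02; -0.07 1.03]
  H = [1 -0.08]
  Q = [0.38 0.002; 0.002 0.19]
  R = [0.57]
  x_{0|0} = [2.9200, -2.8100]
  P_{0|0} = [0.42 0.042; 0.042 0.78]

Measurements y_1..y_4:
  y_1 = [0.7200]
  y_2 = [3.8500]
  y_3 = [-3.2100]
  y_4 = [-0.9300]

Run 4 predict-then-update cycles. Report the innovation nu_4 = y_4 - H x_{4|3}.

innov = [-0.2682]

step 1: x^-=[3.2434, -3.0987]  P^-=[0.9185 0.0337; 0.0337 1.0135]  S=[1.4896]  K=[0.6148; -0.0318]  nu=[-2.7713]  x^+=[1.5396, -3.0105]  P^+=[0.3555 0.0628; 0.0628 1.0120]
step 2: x^-=[1.6795, -3.2086]  P^-=[0.8371 0.0678; 0.0678 1.2563]  S=[1.4043]  K=[0.5922; -0.0233]  nu=[1.9138]  x^+=[2.8130, -3.2532]  P^+=[0.3446 0.0872; 0.0872 1.2555]
step 3: x^-=[3.1136, -3.5477]  P^-=[0.8244 0.1019; 0.1019 1.5111]  S=[1.3878]  K=[0.5882; -0.0137]  nu=[-6.6074]  x^+=[-0.7727, -3.4574]  P^+=[0.3443 0.1131; 0.1131 1.5109]
step 4: x^-=[-0.9423, -3.5070]  P^-=[0.8254 0.1373; 0.1373 1.7783]  S=[1.3848]  K=[0.5881; -0.0036]  nu=[-0.2682]  x^+=[-1.1001, -3.5061]  P^+=[0.3464 0.1402; 0.1402 1.7782]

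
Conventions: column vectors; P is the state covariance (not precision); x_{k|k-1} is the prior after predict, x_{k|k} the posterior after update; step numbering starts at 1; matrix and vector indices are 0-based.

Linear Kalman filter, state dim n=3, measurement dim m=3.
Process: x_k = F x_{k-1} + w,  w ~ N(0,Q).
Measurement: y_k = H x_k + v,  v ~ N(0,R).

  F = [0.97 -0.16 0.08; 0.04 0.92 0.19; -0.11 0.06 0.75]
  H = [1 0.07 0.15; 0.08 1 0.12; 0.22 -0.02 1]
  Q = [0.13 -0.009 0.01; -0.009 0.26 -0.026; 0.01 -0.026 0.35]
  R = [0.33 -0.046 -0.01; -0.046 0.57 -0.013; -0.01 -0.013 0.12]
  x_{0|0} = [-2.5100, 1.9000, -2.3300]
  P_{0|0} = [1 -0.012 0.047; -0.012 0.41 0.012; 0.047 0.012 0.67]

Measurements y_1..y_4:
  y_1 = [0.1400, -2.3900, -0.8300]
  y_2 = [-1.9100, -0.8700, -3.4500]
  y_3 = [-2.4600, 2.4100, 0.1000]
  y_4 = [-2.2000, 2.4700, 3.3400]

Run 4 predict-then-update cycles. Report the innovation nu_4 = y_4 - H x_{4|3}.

step 1: x^-=[-2.9251, 1.2049, -1.3574]  P^-=[1.0964 -0.0217 -0.0289; -0.0217 0.6368 0.0977; -0.0289 0.0977 0.7339]  S=[1.4364 0.0894 0.3171; 0.0894 1.2439 0.1713; 0.3171 0.1713 0.8908]  K=[0.7668 -0.0001 -0.0342; -0.0044 0.5215 -0.0087; -0.1296 0.0393 0.8531]  nu=[3.1844, -3.1980, 1.1950]  x^+=[-0.5240, -0.4873, -0.8762]  P^+=[0.2675 -0.0477 -0.0716; -0.0477 0.3004 0.0087; -0.0716 0.0087 0.1191]
step 2: x^-=[-0.5004, -0.6357, -0.6288]  P^-=[0.3936 -0.0963 -0.0703; -0.0963 0.5174 0.0165; -0.0703 0.0165 0.4345]  S=[0.7017 -0.0740 0.0699; -0.0740 1.0834 0.0237; 0.0699 0.0237 0.5430]  K=[0.5365 -0.0302 -0.0343; -0.0280 0.4714 -0.0446; -0.0797 0.0357 0.7798]  nu=[-1.2708, -0.1188, -2.7239]  x^+=[-1.0852, -0.5347, -2.6558]  P^+=[0.1901 -0.0504 -0.0519; -0.0504 0.2739 0.0054; -0.0519 0.0054 0.1054]
step 3: x^-=[-1.1795, -1.0400, -1.9046]  P^-=[0.3240 -0.0945 -0.0483; -0.0945 0.4933 0.0116; -0.0483 0.0116 0.4223]  S=[0.6384 -0.0776 0.0752; -0.0776 1.0582 0.0193; 0.0752 0.0193 0.5373]  K=[0.4840 -0.0345 -0.0203; -0.0299 0.4590 -0.0478; -0.0619 0.0366 0.7731]  nu=[-0.9220, 3.7729, 2.2433]  x^+=[-1.8014, 0.6123, 0.0247]  P^+=[0.1718 -0.0499 -0.0456; -0.0499 0.2671 0.0049; -0.0456 0.0049 0.1031]
step 4: x^-=[-1.8433, 0.4959, 0.2535]  P^-=[0.3075 -0.0927 -0.0419; -0.0927 0.4874 0.0106; -0.0419 0.0106 0.4196]  S=[0.6240 -0.0767 0.0778; -0.0767 1.0523 0.0189; 0.0778 0.0189 0.5367]  K=[0.4699 -0.0349 -0.0154; -0.0292 0.4561 -0.0482; -0.0567 0.0368 0.7713]  nu=[-0.4294, 2.0911, 3.5020]  x^+=[-2.1720, 1.2934, 3.0556]  P^+=[0.1669 -0.0494 -0.0438; -0.0494 0.2653 0.0048; -0.0438 0.0048 0.1024]

innov = [-0.4294, 2.0911, 3.5020]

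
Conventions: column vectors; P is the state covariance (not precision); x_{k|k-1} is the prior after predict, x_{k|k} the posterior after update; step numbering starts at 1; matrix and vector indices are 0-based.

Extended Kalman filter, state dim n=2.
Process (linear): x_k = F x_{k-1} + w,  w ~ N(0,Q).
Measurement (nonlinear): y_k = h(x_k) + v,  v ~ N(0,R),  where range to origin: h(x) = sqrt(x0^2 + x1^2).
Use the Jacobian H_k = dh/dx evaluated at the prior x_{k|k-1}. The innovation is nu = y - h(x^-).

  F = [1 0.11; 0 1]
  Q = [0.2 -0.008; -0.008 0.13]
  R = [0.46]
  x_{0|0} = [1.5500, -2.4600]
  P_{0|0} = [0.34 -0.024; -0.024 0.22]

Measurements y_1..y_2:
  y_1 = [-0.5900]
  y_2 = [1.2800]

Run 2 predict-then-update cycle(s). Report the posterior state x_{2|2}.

step 1: x^-=[1.2794, -2.4600]  P^-=[0.5374 -0.0078; -0.0078 0.3500]  H_jac=[0.4614 -0.8872]  S=[0.8563]  K=[0.2977; -0.3668]  nu=[-3.3628]  x^+=[0.2785, -1.2264]  P^+=[0.4615 0.0857; 0.0857 0.2348]
step 2: x^-=[0.1435, -1.2264]  P^-=[0.6832 0.1035; 0.1035 0.3648]  H_jac=[0.1163 -0.9932]  S=[0.8052]  K=[-0.0291; -0.4350]  nu=[0.0452]  x^+=[0.1422, -1.2461]  P^+=[0.6825 0.0933; 0.0933 0.2124]

x_post = [0.1422, -1.2461]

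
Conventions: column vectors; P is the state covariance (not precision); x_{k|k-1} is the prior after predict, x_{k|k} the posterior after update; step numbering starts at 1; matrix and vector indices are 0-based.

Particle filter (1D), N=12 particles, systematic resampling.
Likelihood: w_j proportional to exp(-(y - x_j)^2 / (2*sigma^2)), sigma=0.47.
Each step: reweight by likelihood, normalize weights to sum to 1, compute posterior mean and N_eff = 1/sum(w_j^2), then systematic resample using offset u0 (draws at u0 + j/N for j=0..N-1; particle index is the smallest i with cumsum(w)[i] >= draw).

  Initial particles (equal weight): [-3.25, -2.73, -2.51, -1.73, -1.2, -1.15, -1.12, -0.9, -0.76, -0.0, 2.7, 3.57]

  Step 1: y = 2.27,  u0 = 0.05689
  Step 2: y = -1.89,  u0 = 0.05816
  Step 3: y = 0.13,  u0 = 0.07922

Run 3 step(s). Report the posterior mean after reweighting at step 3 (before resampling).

step 1: w=[0.0000, 0.0000, 0.0000, 0.0000, 0.0000, 0.0000, 0.0000, 0.0000, 0.0000, 0.0000, 0.9679, 0.0321]  mean=2.7279  Neff=1.0663  idx=[10, 10, 10, 10, 10, 10, 10, 10, 10, 10, 10, 11]
step 2: w=[0.0909, 0.0909, 0.0909, 0.0909, 0.0909, 0.0909, 0.0909, 0.0909, 0.0909, 0.0909, 0.0909, 0.0000]  mean=2.7000  Neff=11.0000  idx=[0, 1, 2, 3, 4, 5, 6, 7, 7, 8, 9, 10]
step 3: w=[0.0833, 0.0833, 0.0833, 0.0833, 0.0833, 0.0833, 0.0833, 0.0833, 0.0833, 0.0833, 0.0833, 0.0833]  mean=2.7000  Neff=12.0000  idx=[0, 1, 2, 3, 4, 5, 6, 7, 8, 9, 10, 11]

post_mean = 2.7000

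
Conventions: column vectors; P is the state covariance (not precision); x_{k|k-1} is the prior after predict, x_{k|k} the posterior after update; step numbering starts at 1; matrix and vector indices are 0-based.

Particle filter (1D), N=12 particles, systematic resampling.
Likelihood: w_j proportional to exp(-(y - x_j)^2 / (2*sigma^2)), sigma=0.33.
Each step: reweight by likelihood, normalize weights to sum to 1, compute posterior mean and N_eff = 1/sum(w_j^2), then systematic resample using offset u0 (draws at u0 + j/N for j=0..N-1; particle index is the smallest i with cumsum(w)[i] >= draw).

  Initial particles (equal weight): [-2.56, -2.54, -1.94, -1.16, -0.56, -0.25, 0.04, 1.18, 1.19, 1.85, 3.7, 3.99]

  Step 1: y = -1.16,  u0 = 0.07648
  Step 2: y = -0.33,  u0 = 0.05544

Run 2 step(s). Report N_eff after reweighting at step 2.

N_eff = 3.0110

step 1: w=[0.0001, 0.0001, 0.0479, 0.7833, 0.1500, 0.0175, 0.0011, 0.0000, 0.0000, 0.0000, 0.0000, 0.0000]  mean=-1.0905  Neff=1.5658  idx=[3, 3, 3, 3, 3, 3, 3, 3, 3, 3, 4, 5]
step 2: w=[0.0194, 0.0194, 0.0194, 0.0194, 0.0194, 0.0194, 0.0194, 0.0194, 0.0194, 0.0194, 0.3601, 0.4458]  mean=-0.5383  Neff=3.0110  idx=[2, 7, 10, 10, 10, 10, 11, 11, 11, 11, 11, 11]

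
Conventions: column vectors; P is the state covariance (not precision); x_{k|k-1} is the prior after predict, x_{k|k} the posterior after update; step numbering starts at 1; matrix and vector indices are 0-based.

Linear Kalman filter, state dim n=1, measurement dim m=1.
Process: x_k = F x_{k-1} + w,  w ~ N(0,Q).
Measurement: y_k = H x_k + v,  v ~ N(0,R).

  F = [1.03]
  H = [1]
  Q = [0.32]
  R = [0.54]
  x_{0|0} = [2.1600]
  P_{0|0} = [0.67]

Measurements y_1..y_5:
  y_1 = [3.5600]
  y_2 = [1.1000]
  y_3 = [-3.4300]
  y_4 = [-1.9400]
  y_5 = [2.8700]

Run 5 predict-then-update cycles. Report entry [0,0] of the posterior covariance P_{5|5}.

P_post[0,0] = 0.2905

step 1: x^-=[2.2248]  P^-=[1.0308]  S=[1.5708]  K=[0.6562]  nu=[1.3352]  x^+=[3.1010]  P^+=[0.3544]
step 2: x^-=[3.1940]  P^-=[0.6959]  S=[1.2359]  K=[0.5631]  nu=[-2.0940]  x^+=[2.0149]  P^+=[0.3041]
step 3: x^-=[2.0754]  P^-=[0.6426]  S=[1.1826]  K=[0.5434]  nu=[-5.5054]  x^+=[-0.9161]  P^+=[0.2934]
step 4: x^-=[-0.9436]  P^-=[0.6313]  S=[1.1713]  K=[0.5390]  nu=[-0.9964]  x^+=[-1.4806]  P^+=[0.2910]
step 5: x^-=[-1.5250]  P^-=[0.6288]  S=[1.1688]  K=[0.5380]  nu=[4.3950]  x^+=[0.8394]  P^+=[0.2905]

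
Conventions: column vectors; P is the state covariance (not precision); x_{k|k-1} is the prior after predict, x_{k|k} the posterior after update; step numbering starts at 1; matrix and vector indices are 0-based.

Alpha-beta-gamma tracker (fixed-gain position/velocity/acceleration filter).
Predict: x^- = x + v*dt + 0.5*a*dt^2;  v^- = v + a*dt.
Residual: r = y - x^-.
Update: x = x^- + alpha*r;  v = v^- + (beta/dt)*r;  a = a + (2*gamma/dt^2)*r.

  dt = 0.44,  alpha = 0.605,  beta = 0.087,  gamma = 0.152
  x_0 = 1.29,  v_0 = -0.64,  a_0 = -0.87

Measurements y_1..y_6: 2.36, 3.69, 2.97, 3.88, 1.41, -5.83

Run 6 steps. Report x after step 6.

x_post = -1.6788

step 1: x_pred=0.9242  r=1.4358  x^+=1.7929  v^+=-0.7389  a^+=1.3846
step 2: x_pred=1.6018  r=2.0882  x^+=2.8651  v^+=0.2832  a^+=4.6636
step 3: x_pred=3.4412  r=-0.4712  x^+=3.1561  v^+=2.2420  a^+=3.9237
step 4: x_pred=4.5224  r=-0.6424  x^+=4.1338  v^+=3.8415  a^+=2.9149
step 5: x_pred=6.1062  r=-4.6962  x^+=3.2650  v^+=4.1955  a^+=-4.4592
step 6: x_pred=4.6793  r=-10.5093  x^+=-1.6788  v^+=0.1554  a^+=-20.9615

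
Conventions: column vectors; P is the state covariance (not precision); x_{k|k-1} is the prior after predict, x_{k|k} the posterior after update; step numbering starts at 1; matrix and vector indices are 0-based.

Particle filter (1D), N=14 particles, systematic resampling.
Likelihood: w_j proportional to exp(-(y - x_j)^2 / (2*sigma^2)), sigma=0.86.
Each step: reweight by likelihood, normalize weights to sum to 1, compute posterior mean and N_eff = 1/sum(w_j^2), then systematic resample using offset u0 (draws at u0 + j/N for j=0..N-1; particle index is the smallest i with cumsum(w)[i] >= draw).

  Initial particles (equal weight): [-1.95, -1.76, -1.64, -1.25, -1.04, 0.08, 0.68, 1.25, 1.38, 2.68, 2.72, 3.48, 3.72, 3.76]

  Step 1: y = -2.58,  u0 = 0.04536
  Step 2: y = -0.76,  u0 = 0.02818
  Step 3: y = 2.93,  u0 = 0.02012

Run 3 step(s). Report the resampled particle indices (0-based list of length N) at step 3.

resampled_idx = [6, 9, 10, 10, 11, 12, 12, 12, 12, 12, 13, 13, 13, 13]

step 1: w=[0.3105, 0.2578, 0.2235, 0.1228, 0.0817, 0.0034, 0.0003, 0.0000, 0.0000, 0.0000, 0.0000, 0.0000, 0.0000, 0.0000]  mean=-1.6636  Neff=4.2632  idx=[0, 0, 0, 0, 1, 1, 1, 1, 2, 2, 2, 3, 3, 4]
step 2: w=[0.0480, 0.0480, 0.0480, 0.0480, 0.0636, 0.0636, 0.0636, 0.0636, 0.0741, 0.0741, 0.0741, 0.1063, 0.1063, 0.1186]  mean=-1.5760  Neff=12.7310  idx=[0, 2, 3, 4, 5, 7, 8, 9, 10, 11, 11, 12, 13, 13]
step 3: w=[0.0014, 0.0014, 0.0014, 0.0048, 0.0048, 0.0048, 0.0101, 0.0101, 0.0101, 0.1016, 0.1016, 0.1016, 0.3232, 0.3232]  mean=-1.1363  Neff=4.1628  idx=[6, 9, 10, 10, 11, 12, 12, 12, 12, 12, 13, 13, 13, 13]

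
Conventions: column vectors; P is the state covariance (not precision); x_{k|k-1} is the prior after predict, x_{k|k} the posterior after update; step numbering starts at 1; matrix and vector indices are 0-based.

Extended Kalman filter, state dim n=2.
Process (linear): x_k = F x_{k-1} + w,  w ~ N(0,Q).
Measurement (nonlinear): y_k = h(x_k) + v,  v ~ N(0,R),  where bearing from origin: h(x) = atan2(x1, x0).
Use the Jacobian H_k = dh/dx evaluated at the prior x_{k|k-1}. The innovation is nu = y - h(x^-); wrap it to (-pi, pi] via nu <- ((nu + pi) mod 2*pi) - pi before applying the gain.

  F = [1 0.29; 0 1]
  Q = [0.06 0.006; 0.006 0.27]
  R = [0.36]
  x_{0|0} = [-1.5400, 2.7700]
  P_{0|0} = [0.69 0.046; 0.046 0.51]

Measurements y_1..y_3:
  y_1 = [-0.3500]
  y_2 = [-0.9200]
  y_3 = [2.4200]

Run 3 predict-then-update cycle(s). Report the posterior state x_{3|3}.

step 1: x^-=[-0.7367, 2.7700]  P^-=[0.8196 0.1999; 0.1999 0.7800]  H_jac=[-0.3372 -0.0897]  S=[0.4715]  K=[-0.6240; -0.2913]  nu=[-2.1807]  x^+=[0.6242, 3.4052]  P^+=[0.6359 0.1142; 0.1142 0.7400]
step 2: x^-=[1.6117, 3.4052]  P^-=[0.8244 0.3348; 0.3348 1.0100]  H_jac=[-0.2399 0.1136]  S=[0.4022]  K=[-0.3972; 0.0854]  nu=[-2.0487]  x^+=[2.4255, 3.2301]  P^+=[0.7609 0.3484; 0.3484 1.0071]
step 3: x^-=[3.3622, 3.2301]  P^-=[1.1077 0.6465; 0.6465 1.2771]  H_jac=[-0.1486 0.1547]  S=[0.3853]  K=[-0.1677; 0.2633]  nu=[1.6546]  x^+=[3.0848, 3.6658]  P^+=[1.0969 0.6635; 0.6635 1.2503]

x_post = [3.0848, 3.6658]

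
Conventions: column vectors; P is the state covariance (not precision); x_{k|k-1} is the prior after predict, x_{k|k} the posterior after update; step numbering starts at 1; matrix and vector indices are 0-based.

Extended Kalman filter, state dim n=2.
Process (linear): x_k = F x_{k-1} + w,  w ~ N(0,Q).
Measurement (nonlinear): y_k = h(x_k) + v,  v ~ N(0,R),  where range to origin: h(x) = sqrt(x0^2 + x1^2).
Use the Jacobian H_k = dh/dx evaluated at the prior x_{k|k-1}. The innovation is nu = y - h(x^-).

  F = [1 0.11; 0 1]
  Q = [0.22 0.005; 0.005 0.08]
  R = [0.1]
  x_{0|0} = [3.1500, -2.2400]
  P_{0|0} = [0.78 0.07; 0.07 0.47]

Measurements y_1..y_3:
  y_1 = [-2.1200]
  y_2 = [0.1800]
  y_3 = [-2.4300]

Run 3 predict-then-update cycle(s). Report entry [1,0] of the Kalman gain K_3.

step 1: x^-=[2.9036, -2.2400]  P^-=[1.0211 0.1267; 0.1267 0.5500]  H_jac=[0.7918 -0.6108]  S=[0.8228]  K=[0.8886; -0.2864]  nu=[-5.7872]  x^+=[-2.2386, -0.5826]  P^+=[0.3715 0.3361; 0.3361 0.4825]
step 2: x^-=[-2.3027, -0.5826]  P^-=[0.6713 0.3941; 0.3941 0.5625]  H_jac=[-0.9695 -0.2453]  S=[0.9522]  K=[-0.7850; -0.5462]  nu=[-2.1953]  x^+=[-0.5795, 0.6165]  P^+=[0.0845 -0.0141; -0.0141 0.2784]
step 3: x^-=[-0.5117, 0.6165]  P^-=[0.3048 0.0215; 0.0215 0.3584]  H_jac=[-0.6387 0.7695]  S=[0.4154]  K=[-0.4287; 0.6309]  nu=[-3.2311]  x^+=[0.8737, -1.4220]  P^+=[0.2284 0.1339; 0.1339 0.1931]

K[1,0] = 0.6309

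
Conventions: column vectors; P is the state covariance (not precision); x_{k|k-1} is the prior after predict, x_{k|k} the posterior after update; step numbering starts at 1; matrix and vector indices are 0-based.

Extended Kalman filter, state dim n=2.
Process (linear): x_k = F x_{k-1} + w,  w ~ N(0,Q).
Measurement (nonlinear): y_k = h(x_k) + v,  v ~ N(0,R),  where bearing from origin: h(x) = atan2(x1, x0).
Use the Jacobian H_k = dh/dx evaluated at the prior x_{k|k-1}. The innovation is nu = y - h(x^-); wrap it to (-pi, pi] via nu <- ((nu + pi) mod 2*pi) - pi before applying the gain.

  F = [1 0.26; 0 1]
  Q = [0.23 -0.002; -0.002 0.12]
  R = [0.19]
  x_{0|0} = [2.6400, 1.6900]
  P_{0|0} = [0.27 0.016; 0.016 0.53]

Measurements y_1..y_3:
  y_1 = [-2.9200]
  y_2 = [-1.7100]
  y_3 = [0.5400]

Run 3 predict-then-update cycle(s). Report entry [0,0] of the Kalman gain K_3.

K[0,0] = -0.1445

step 1: x^-=[3.0794, 1.6900]  P^-=[0.5441 0.1518; 0.1518 0.6500]  H_jac=[-0.1370 0.2496]  S=[0.2303]  K=[-0.1591; 0.6141]  nu=[2.8613]  x^+=[2.6242, 3.4470]  P^+=[0.5383 0.1743; 0.1743 0.5632]
step 2: x^-=[3.5204, 3.4470]  P^-=[0.8970 0.3187; 0.3187 0.6832]  H_jac=[-0.1420 0.1450]  S=[0.2093]  K=[-0.3877; 0.2571]  nu=[-2.4849]  x^+=[4.4837, 2.8082]  P^+=[0.8656 0.3396; 0.3396 0.6693]
step 3: x^-=[5.2139, 2.8082]  P^-=[1.3174 0.5116; 0.5116 0.7893]  H_jac=[-0.0801 0.1487]  S=[0.2037]  K=[-0.1445; 0.3749]  nu=[0.0459]  x^+=[5.2072, 2.8254]  P^+=[1.3131 0.5226; 0.5226 0.7607]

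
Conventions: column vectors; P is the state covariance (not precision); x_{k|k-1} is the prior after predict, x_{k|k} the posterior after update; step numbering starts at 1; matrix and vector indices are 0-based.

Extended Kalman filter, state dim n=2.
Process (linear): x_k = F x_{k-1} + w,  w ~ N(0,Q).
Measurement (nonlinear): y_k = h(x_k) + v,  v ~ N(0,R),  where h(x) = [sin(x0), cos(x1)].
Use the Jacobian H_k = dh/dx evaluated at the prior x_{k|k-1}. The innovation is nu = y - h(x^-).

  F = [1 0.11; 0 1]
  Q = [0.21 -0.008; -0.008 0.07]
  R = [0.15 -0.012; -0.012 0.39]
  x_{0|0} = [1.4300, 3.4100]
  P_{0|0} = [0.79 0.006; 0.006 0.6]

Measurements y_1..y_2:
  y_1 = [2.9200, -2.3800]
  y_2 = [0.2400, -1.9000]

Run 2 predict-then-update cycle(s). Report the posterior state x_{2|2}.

step 1: x^-=[1.8051, 3.4100]  P^-=[1.0086 0.0640; 0.0640 0.6700]  H_jac=[-0.2322 0.0000; 0.0000 0.2652]  S=[0.2044 -0.0159; -0.0159 0.4371]  K=[-1.1460 -0.0030; -0.0411 0.4050]  nu=[1.9473, -1.4158]  x^+=[-0.4224, 2.7566]  P^+=[0.7403 0.0475; 0.0475 0.5974]
step 2: x^-=[-0.1192, 2.7566]  P^-=[0.9680 0.1052; 0.1052 0.6674]  H_jac=[0.9929 0.0000; 0.0000 -0.3756]  S=[1.1043 -0.0512; -0.0512 0.4842]  K=[0.8708 0.0105; 0.0709 -0.5103]  nu=[0.3589, -0.9732]  x^+=[0.1831, 3.2786]  P^+=[0.1314 0.0169; 0.0169 0.5321]

x_post = [0.1831, 3.2786]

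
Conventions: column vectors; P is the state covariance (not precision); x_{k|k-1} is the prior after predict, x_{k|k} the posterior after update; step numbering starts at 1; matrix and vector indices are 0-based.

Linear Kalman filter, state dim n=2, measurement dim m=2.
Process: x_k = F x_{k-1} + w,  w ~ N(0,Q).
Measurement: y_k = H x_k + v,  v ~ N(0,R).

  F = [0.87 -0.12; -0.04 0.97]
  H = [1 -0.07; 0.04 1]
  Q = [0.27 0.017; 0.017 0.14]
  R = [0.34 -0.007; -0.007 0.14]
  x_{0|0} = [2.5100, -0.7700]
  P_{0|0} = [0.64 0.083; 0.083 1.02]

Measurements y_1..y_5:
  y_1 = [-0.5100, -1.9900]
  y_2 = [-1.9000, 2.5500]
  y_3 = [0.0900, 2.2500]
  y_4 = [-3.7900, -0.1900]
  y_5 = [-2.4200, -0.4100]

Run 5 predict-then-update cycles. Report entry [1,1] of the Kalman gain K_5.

step 1: x^-=[2.2761, -0.8473]  P^-=[0.7518 -0.0536; -0.0536 1.0943]  S=[1.1046 -0.1069; -0.1069 1.2312]  K=[0.6879 0.0407; -0.0322 0.8843]  nu=[-2.8454, -1.2337]  x^+=[0.2686, -1.8465]  P^+=[0.2330 -0.0084; -0.0084 0.1244]
step 2: x^-=[0.4552, -1.8019]  P^-=[0.4499 -0.0127; -0.0127 0.2580]  S=[0.7930 -0.0198; -0.0198 0.3977]  K=[0.5695 0.0415; -0.0227 0.6464]  nu=[-2.4814, 4.3337]  x^+=[-0.7781, 1.0556]  P^+=[0.1929 -0.0059; -0.0059 0.0909]
step 3: x^-=[-0.8036, 1.0551]  P^-=[0.4186 -0.0053; -0.0053 0.2263]  S=[0.7604 -0.0114; -0.0114 0.3665]  K=[0.5517 0.0484; -0.0186 0.6162]  nu=[0.9675, 1.2271]  x^+=[-0.2106, 1.7932]  P^+=[0.1869 -0.0046; -0.0046 0.0866]
step 4: x^-=[-0.3984, 1.7479]  P^-=[0.4137 -0.0035; -0.0035 0.2221]  S=[0.7552 -0.0095; -0.0095 0.3625]  K=[0.5487 0.0504; -0.0175 0.6119]  nu=[-3.2693, -1.9219]  x^+=[-2.2890, 0.6291]  P^+=[0.1859 -0.0042; -0.0042 0.0860]
step 5: x^-=[-2.0670, 0.7018]  P^-=[0.4128 -0.0031; -0.0031 0.2215]  S=[0.7543 -0.0090; -0.0090 0.3619]  K=[0.5482 0.0509; -0.0173 0.6113]  nu=[-0.3039, -1.0291]  x^+=[-2.2859, 0.0780]  P^+=[0.1857 -0.0041; -0.0041 0.0859]

K[1,1] = 0.6113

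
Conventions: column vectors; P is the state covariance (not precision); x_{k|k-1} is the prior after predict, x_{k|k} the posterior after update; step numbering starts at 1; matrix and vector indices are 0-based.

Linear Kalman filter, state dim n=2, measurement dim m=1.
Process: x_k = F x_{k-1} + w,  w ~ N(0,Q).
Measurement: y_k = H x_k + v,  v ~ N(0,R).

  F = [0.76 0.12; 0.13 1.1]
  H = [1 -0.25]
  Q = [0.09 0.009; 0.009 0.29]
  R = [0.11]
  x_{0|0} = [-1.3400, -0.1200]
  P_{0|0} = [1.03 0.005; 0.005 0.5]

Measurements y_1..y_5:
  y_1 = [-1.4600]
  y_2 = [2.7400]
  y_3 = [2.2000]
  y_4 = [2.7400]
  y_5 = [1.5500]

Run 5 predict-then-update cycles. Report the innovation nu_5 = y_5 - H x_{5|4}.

step 1: x^-=[-1.0328, -0.3062]  P^-=[0.6930 0.1810; 0.1810 0.9138]  S=[0.7696]  K=[0.8417; -0.0616]  nu=[-0.5038]  x^+=[-1.4568, -0.2752]  P^+=[0.1478 0.2209; 0.2209 0.9109]
step 2: x^-=[-1.1402, -0.4920]  P^-=[0.2288 0.3320; 0.3320 1.4579]  S=[0.2639]  K=[0.5524; -0.1230]  nu=[3.7572]  x^+=[0.9354, -0.9543]  P^+=[0.1483 0.3499; 0.3499 1.4539]
step 3: x^-=[0.5964, -0.9281]  P^-=[0.2604 0.5136; 0.5136 2.1518]  S=[0.2481]  K=[0.5321; -0.0983]  nu=[1.3716]  x^+=[1.3262, -1.0629]  P^+=[0.1902 0.5265; 0.5265 2.1494]
step 4: x^-=[0.8803, -0.9968]  P^-=[0.3268 0.7599; 0.7599 3.0446]  S=[0.2472]  K=[0.5537; -0.0050]  nu=[1.6105]  x^+=[1.7721, -1.0048]  P^+=[0.2511 0.7606; 0.7606 3.0446]
step 5: x^-=[1.2262, -0.8749]  P^-=[0.4176 1.0834; 1.0834 4.1957]  S=[0.2481]  K=[0.5914; 0.1390]  nu=[0.1051]  x^+=[1.2883, -0.8603]  P^+=[0.3308 1.0630; 1.0630 4.1909]

innov = [0.1051]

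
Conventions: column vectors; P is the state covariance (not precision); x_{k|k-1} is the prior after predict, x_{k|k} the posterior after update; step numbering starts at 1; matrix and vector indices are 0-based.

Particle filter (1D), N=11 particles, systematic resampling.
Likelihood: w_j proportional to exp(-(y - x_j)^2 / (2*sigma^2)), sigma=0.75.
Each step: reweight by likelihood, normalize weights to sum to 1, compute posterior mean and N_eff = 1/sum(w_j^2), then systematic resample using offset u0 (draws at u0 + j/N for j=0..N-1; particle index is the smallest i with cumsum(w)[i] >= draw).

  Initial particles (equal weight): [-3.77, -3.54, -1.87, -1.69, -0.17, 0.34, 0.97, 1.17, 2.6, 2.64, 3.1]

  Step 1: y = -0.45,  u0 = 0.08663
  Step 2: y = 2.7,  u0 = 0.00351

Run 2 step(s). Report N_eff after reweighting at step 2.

step 1: w=[0.0000, 0.0001, 0.0760, 0.1163, 0.4254, 0.2619, 0.0760, 0.0442, 0.0001, 0.0001, 0.0000]  mean=-0.1962  Neff=3.6164  idx=[3, 3, 4, 4, 4, 4, 5, 5, 5, 6, 7]
step 2: w=[0.0000, 0.0000, 0.0030, 0.0030, 0.0030, 0.0030, 0.0324, 0.0324, 0.0324, 0.3198, 0.5710]  mean=1.0092  Neff=2.3177  idx=[3, 8, 9, 9, 9, 10, 10, 10, 10, 10, 10]

N_eff = 2.3177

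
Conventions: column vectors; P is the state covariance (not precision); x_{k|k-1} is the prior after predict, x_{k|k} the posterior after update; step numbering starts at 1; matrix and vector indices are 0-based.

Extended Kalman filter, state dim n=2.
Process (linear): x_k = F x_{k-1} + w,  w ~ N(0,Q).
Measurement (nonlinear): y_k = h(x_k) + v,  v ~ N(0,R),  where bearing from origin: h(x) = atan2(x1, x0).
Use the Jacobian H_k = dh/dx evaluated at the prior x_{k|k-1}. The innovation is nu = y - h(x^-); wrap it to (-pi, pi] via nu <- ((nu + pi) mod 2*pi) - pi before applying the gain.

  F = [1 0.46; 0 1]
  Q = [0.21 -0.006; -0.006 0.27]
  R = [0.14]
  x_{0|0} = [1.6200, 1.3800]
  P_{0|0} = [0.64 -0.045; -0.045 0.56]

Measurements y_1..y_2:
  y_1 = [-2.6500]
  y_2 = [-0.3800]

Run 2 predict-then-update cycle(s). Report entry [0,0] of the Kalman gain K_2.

step 1: x^-=[2.2548, 1.3800]  P^-=[0.9271 0.2066; 0.2066 0.8300]  H_jac=[-0.1975 0.3226]  S=[0.2362]  K=[-0.4928; 0.9609]  nu=[3.0840]  x^+=[0.7350, 4.3435]  P^+=[0.8697 0.3185; 0.3185 0.6119]
step 2: x^-=[2.7330, 4.3435]  P^-=[1.5022 0.5939; 0.5939 0.8819]  H_jac=[-0.1649 0.1038]  S=[0.1700]  K=[-1.0946; -0.0379]  nu=[-1.3892]  x^+=[4.2537, 4.3961]  P^+=[1.2985 0.5869; 0.5869 0.8816]

K[0,0] = -1.0946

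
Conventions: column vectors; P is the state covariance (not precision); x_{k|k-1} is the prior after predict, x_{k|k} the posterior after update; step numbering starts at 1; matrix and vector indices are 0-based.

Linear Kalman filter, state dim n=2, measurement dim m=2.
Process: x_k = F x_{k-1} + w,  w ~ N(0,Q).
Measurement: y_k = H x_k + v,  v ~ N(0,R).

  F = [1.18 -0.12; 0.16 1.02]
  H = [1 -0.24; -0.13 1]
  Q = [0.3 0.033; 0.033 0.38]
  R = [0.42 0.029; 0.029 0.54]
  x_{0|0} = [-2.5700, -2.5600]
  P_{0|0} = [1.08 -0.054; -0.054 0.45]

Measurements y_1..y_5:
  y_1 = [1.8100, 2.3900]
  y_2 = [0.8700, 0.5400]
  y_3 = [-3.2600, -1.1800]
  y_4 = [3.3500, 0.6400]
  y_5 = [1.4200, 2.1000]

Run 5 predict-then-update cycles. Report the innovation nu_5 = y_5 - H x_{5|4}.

innov = [-0.0220, 2.0219]

step 1: x^-=[-2.7254, -3.0224]  P^-=[1.8256 0.1179; 0.1179 0.8582]  S=[2.2384 -0.2927; -0.2927 1.3984]  K=[0.8140 0.0850; 0.0406 0.6112]  nu=[3.8100, 5.0581]  x^+=[0.8060, 0.2239]  P^+=[0.3727 0.1179; 0.1179 0.3466]
step 2: x^-=[0.9242, 0.3573]  P^-=[0.7905 0.2006; 0.2006 0.7886]  S=[1.1596 -0.0561; -0.0561 1.2898]  K=[0.6452 0.1040; 0.0385 0.5929]  nu=[0.0316, 0.3028]  x^+=[0.9760, 0.5381]  P^+=[0.3014 0.1140; 0.1140 0.3361]
step 3: x^-=[1.0872, 0.7050]  P^-=[0.6922 0.1838; 0.1838 0.7746]  S=[1.0686 -0.0573; -0.0573 1.2785]  K=[0.6119 0.1008; 0.0296 0.5885]  nu=[-4.1780, -1.7437]  x^+=[-1.6451, -0.4449]  P^+=[0.2862 0.1094; 0.1094 0.3329]
step 4: x^-=[-1.8878, -0.7170]  P^-=[0.6723 0.1759; 0.1759 0.7694]  S=[1.0522 -0.0617; -0.0617 1.2750]  K=[0.6046 0.0986; 0.0261 0.5867]  nu=[5.0657, 1.1116]  x^+=[1.2846, 0.0672]  P^+=[0.2826 0.1075; 0.1075 0.3316]
step 5: x^-=[1.5078, 0.2741]  P^-=[0.6678 0.1731; 0.1731 0.7673]  S=[1.0489 -0.0634; -0.0634 1.2736]  K=[0.6030 0.0978; 0.0249 0.5861]  nu=[-0.0220, 2.0219]  x^+=[1.6923, 1.4585]  P^+=[0.2818 0.1069; 0.1069 0.3311]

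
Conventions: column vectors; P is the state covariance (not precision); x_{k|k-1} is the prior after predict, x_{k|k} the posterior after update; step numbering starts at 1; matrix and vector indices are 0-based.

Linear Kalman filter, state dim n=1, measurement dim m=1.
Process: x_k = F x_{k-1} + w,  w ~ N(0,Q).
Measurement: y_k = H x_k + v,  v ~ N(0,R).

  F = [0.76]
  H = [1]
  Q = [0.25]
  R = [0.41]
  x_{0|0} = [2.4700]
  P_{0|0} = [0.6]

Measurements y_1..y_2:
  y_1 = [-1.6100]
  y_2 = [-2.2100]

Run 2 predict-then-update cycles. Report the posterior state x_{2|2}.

step 1: x^-=[1.8772]  P^-=[0.5966]  S=[1.0066]  K=[0.5927]  nu=[-3.4872]  x^+=[-0.1896]  P^+=[0.2430]
step 2: x^-=[-0.1441]  P^-=[0.3904]  S=[0.8004]  K=[0.4877]  nu=[-2.0659]  x^+=[-1.1517]  P^+=[0.2000]

x_post = [-1.1517]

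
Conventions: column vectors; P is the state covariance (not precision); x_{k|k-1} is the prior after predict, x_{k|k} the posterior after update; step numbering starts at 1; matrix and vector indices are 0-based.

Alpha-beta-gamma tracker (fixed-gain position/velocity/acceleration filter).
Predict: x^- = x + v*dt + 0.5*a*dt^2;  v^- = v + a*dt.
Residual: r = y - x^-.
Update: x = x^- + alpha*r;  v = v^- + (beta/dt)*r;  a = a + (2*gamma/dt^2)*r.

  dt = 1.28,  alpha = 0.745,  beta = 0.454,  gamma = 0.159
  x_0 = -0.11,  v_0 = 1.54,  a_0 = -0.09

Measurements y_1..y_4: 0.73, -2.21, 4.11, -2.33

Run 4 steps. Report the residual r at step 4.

resid = -5.1542

step 1: x_pred=1.7875  r=-1.0575  x^+=0.9997  v^+=1.0497  a^+=-0.2952
step 2: x_pred=2.1014  r=-4.3114  x^+=-1.1106  v^+=-0.8574  a^+=-1.1321
step 3: x_pred=-3.1354  r=7.2454  x^+=2.2624  v^+=0.2634  a^+=0.2742
step 4: x_pred=2.8242  r=-5.1542  x^+=-1.0157  v^+=-1.2137  a^+=-0.7262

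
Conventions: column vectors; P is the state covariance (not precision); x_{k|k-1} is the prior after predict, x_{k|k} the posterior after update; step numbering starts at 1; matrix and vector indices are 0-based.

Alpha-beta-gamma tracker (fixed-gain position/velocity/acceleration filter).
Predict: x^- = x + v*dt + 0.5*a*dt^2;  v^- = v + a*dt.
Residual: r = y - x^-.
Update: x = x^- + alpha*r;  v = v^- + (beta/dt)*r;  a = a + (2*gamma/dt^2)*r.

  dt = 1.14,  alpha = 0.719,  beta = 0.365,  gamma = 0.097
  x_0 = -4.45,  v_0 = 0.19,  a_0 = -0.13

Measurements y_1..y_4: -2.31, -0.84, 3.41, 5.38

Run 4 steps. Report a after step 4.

a_post = 0.6821

step 1: x_pred=-4.3179  r=2.0079  x^+=-2.8742  v^+=0.6847  a^+=0.1697
step 2: x_pred=-1.9834  r=1.1434  x^+=-1.1613  v^+=1.2443  a^+=0.3404
step 3: x_pred=0.4784  r=2.9316  x^+=2.5862  v^+=2.5710  a^+=0.7780
step 4: x_pred=6.0227  r=-0.6427  x^+=5.5606  v^+=3.2522  a^+=0.6821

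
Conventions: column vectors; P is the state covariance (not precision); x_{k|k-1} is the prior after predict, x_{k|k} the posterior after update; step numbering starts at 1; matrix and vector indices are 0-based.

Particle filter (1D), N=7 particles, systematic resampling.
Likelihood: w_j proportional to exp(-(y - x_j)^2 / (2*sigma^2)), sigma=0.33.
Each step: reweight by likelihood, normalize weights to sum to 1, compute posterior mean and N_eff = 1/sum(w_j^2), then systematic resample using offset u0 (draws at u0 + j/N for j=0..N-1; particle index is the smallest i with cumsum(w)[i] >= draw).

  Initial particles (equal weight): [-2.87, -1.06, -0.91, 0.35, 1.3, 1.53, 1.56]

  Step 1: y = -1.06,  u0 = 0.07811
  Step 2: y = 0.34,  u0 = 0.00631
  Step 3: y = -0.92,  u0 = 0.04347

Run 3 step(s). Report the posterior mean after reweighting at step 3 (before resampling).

post_mean = -0.9502

step 1: w=[0.0000, 0.5258, 0.4742, 0.0001, 0.0000, 0.0000, 0.0000]  mean=-0.9888  Neff=1.9949  idx=[1, 1, 1, 1, 2, 2, 2]
step 2: w=[0.0442, 0.0442, 0.0442, 0.0442, 0.2744, 0.2744, 0.2744]  mean=-0.9365  Neff=4.2800  idx=[0, 3, 4, 4, 5, 5, 6]
step 3: w=[0.1339, 0.1339, 0.1464, 0.1464, 0.1464, 0.1464, 0.1464]  mean=-0.9502  Neff=6.9890  idx=[0, 1, 2, 3, 4, 5, 6]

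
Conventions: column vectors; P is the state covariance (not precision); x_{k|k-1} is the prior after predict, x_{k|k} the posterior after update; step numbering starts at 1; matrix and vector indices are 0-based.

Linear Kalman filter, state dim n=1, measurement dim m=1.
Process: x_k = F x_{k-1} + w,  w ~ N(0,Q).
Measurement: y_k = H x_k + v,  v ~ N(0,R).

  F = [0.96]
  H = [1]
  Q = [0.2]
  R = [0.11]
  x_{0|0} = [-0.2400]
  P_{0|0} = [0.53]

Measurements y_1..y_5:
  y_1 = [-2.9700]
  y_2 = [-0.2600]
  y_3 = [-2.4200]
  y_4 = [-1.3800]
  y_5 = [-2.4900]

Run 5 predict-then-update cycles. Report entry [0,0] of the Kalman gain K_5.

K[0,0] = 0.7122

step 1: x^-=[-0.2304]  P^-=[0.6884]  S=[0.7984]  K=[0.8622]  nu=[-2.7396]  x^+=[-2.5926]  P^+=[0.0948]
step 2: x^-=[-2.4889]  P^-=[0.2874]  S=[0.3974]  K=[0.7232]  nu=[2.2289]  x^+=[-0.8769]  P^+=[0.0796]
step 3: x^-=[-0.8419]  P^-=[0.2733]  S=[0.3833]  K=[0.7130]  nu=[-1.5781]  x^+=[-1.9671]  P^+=[0.0784]
step 4: x^-=[-1.8884]  P^-=[0.2723]  S=[0.3823]  K=[0.7123]  nu=[0.5084]  x^+=[-1.5263]  P^+=[0.0783]
step 5: x^-=[-1.4652]  P^-=[0.2722]  S=[0.3822]  K=[0.7122]  nu=[-1.0248]  x^+=[-2.1951]  P^+=[0.0783]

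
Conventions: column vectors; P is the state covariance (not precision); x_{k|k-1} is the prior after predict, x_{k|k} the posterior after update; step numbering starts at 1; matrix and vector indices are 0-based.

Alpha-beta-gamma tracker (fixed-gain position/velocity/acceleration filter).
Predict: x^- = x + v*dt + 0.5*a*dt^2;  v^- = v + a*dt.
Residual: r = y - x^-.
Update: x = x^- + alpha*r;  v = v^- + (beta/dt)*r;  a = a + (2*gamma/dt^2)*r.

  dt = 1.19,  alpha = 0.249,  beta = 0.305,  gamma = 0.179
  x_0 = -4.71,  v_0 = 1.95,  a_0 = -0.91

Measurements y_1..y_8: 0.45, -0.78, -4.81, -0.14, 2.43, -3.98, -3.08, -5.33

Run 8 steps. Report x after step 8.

x_post = -4.1103

step 1: x_pred=-3.0338  r=3.4838  x^+=-2.1664  v^+=1.7600  a^+=-0.0293
step 2: x_pred=-0.0927  r=-0.6873  x^+=-0.2638  v^+=1.5490  a^+=-0.2030
step 3: x_pred=1.4358  r=-6.2458  x^+=-0.1194  v^+=-0.2934  a^+=-1.7820
step 4: x_pred=-1.7303  r=1.5903  x^+=-1.3343  v^+=-2.0064  a^+=-1.3800
step 5: x_pred=-4.6990  r=7.1290  x^+=-2.9239  v^+=-1.8214  a^+=0.4223
step 6: x_pred=-4.7923  r=0.8123  x^+=-4.5900  v^+=-1.1106  a^+=0.6276
step 7: x_pred=-5.4673  r=2.3873  x^+=-4.8728  v^+=0.2481  a^+=1.2312
step 8: x_pred=-3.7058  r=-1.6242  x^+=-4.1103  v^+=1.2969  a^+=0.8206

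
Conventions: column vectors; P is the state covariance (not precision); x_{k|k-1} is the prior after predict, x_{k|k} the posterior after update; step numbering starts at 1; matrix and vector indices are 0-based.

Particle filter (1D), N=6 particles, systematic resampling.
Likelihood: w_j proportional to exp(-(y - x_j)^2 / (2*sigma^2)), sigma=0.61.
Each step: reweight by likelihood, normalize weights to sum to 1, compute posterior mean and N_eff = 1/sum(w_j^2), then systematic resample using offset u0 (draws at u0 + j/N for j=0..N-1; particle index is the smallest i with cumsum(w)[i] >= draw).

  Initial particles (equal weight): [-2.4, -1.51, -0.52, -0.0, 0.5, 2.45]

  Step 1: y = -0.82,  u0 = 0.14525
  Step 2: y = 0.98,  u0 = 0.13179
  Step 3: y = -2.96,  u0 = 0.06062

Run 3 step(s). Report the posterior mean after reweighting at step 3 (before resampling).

step 1: w=[0.0179, 0.2705, 0.4545, 0.2078, 0.0493, 0.0000]  mean=-0.6631  Neff=3.0709  idx=[1, 2, 2, 2, 3, 4]
step 2: w=[0.0002, 0.0421, 0.0421, 0.0421, 0.2382, 0.6353]  mean=0.2516  Neff=2.1477  idx=[4, 4, 5, 5, 5, 5]
step 3: w=[0.4870, 0.4870, 0.0065, 0.0065, 0.0065, 0.0065]  mean=0.0130  Neff=2.1078  idx=[0, 0, 0, 1, 1, 1]

post_mean = 0.0130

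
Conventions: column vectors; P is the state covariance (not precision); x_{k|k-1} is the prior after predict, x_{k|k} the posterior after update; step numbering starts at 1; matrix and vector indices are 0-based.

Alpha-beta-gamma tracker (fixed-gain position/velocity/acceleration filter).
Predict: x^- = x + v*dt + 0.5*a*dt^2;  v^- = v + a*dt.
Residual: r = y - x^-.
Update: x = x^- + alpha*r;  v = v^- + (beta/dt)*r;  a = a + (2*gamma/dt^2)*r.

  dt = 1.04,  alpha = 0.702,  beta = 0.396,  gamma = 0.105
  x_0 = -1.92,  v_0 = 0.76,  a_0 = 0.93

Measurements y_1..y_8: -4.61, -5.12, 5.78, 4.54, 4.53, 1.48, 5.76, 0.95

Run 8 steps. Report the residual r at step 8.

step 1: x_pred=-0.6267  r=-3.9833  x^+=-3.4230  v^+=0.2105  a^+=0.1566
step 2: x_pred=-3.1194  r=-2.0006  x^+=-4.5238  v^+=-0.3884  a^+=-0.2318
step 3: x_pred=-5.0532  r=10.8332  x^+=2.5517  v^+=3.4954  a^+=1.8715
step 4: x_pred=7.1990  r=-2.6590  x^+=5.3324  v^+=4.4293  a^+=1.3552
step 5: x_pred=10.6718  r=-6.1418  x^+=6.3602  v^+=3.5001  a^+=0.1628
step 6: x_pred=10.0884  r=-8.6084  x^+=4.0453  v^+=0.3916  a^+=-1.5086
step 7: x_pred=3.6367  r=2.1233  x^+=5.1273  v^+=-0.3689  a^+=-1.0964
step 8: x_pred=4.1507  r=-3.2007  x^+=1.9038  v^+=-2.7278  a^+=-1.7178

resid = -3.2007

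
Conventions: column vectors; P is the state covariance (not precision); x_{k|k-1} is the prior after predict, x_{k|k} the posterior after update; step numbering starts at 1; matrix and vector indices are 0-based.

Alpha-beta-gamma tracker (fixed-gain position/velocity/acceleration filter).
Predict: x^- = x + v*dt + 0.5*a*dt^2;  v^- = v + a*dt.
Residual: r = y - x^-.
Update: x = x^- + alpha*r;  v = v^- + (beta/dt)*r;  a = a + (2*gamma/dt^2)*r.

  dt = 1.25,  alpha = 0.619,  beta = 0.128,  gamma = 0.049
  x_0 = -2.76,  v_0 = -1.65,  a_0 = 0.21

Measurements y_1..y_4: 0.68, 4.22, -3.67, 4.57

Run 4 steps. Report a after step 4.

a_post = 0.7586

step 1: x_pred=-4.6584  r=5.3384  x^+=-1.3539  v^+=-0.8408  a^+=0.5448
step 2: x_pred=-1.9794  r=6.1994  x^+=1.8580  v^+=0.4750  a^+=0.9337
step 3: x_pred=3.1812  r=-6.8512  x^+=-1.0597  v^+=0.9405  a^+=0.5039
step 4: x_pred=0.5096  r=4.0604  x^+=3.0230  v^+=1.9862  a^+=0.7586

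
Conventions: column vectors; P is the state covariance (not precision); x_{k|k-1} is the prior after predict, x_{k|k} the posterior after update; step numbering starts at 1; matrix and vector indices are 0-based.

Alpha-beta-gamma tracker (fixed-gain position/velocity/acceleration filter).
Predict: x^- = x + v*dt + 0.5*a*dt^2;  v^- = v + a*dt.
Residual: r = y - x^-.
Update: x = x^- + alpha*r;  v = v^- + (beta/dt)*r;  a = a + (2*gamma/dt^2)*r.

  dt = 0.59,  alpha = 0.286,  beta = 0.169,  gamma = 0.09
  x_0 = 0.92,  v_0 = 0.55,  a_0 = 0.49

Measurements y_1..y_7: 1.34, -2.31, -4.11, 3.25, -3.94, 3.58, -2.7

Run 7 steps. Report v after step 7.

step 1: x_pred=1.3298  r=0.0102  x^+=1.3327  v^+=0.8420  a^+=0.4953
step 2: x_pred=1.9157  r=-4.2257  x^+=0.7072  v^+=-0.0762  a^+=-1.6898
step 3: x_pred=0.3681  r=-4.4781  x^+=-0.9126  v^+=-2.3559  a^+=-4.0054
step 4: x_pred=-2.9997  r=6.2497  x^+=-1.2123  v^+=-2.9289  a^+=-0.7737
step 5: x_pred=-3.0750  r=-0.8650  x^+=-3.3224  v^+=-3.6331  a^+=-1.2210
step 6: x_pred=-5.6784  r=9.2584  x^+=-3.0305  v^+=-1.7015  a^+=3.5665
step 7: x_pred=-3.4137  r=0.7137  x^+=-3.2096  v^+=0.6071  a^+=3.9355

v_post = 0.6071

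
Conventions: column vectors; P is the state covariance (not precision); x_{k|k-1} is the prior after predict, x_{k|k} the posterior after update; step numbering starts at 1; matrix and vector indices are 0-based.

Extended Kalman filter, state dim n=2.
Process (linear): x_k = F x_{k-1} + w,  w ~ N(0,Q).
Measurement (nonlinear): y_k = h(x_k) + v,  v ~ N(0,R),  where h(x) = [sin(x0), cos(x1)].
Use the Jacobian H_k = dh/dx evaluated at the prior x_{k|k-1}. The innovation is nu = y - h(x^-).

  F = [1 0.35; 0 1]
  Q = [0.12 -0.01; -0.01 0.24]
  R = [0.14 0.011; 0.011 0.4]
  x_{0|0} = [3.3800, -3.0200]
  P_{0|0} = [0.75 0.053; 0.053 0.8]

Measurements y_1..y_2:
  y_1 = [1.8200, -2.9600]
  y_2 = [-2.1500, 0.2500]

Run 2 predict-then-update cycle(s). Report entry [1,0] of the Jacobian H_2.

step 1: x^-=[2.3230, -3.0200]  P^-=[1.0051 0.3230; 0.3230 1.0400]  H_jac=[-0.6832 0.0000; 0.0000 0.1213]  S=[0.6092 -0.0158; -0.0158 0.4153]  K=[-1.1259 0.0516; -0.3547 0.2903]  nu=[1.0898, -1.9674]  x^+=[0.9945, -3.9777]  P^+=[0.2299 0.0680; 0.0680 0.9251]
step 2: x^-=[-0.3977, -3.9777]  P^-=[0.5108 0.3818; 0.3818 1.1651]  H_jac=[0.9219 0.0000; 0.0000 -0.7420]  S=[0.5742 -0.2502; -0.2502 1.0415]  K=[0.7837 -0.0838; 0.2807 -0.7626]  nu=[-1.7627, 0.9204]  x^+=[-1.8562, -5.1744]  P^+=[0.1180 0.0335; 0.0335 0.4069]

H_jac[1,0] = 0.0000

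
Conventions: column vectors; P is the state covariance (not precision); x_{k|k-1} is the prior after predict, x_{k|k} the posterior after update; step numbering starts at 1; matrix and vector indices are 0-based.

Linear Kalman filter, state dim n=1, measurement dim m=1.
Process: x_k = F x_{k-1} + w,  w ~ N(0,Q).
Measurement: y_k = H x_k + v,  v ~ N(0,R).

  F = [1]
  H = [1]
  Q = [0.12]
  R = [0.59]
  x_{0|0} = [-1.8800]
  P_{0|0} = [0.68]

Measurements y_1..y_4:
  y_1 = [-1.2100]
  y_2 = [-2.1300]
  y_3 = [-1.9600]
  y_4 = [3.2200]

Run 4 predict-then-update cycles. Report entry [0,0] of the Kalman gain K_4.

step 1: x^-=[-1.8800]  P^-=[0.8000]  S=[1.3900]  K=[0.5755]  nu=[0.6700]  x^+=[-1.4944]  P^+=[0.3396]
step 2: x^-=[-1.4944]  P^-=[0.4596]  S=[1.0496]  K=[0.4379]  nu=[-0.6356]  x^+=[-1.7727]  P^+=[0.2583]
step 3: x^-=[-1.7727]  P^-=[0.3783]  S=[0.9683]  K=[0.3907]  nu=[-0.1873]  x^+=[-1.8459]  P^+=[0.2305]
step 4: x^-=[-1.8459]  P^-=[0.3505]  S=[0.9405]  K=[0.3727]  nu=[5.0659]  x^+=[0.0421]  P^+=[0.2199]

K[0,0] = 0.3727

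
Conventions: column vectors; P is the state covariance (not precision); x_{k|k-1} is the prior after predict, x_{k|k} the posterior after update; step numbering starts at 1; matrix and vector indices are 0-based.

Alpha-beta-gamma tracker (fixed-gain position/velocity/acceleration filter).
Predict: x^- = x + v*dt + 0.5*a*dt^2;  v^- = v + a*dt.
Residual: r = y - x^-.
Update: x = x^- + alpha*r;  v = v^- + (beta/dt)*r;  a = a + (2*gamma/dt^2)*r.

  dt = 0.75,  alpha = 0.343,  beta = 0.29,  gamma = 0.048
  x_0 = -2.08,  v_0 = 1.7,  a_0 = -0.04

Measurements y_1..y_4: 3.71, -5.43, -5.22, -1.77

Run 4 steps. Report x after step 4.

step 1: x_pred=-0.8163  r=4.5263  x^+=0.7363  v^+=3.4202  a^+=0.7325
step 2: x_pred=3.5074  r=-8.9374  x^+=0.4419  v^+=0.5137  a^+=-0.7928
step 3: x_pred=0.6042  r=-5.8242  x^+=-1.3935  v^+=-2.3329  a^+=-1.7868
step 4: x_pred=-3.6457  r=1.8757  x^+=-3.0024  v^+=-2.9477  a^+=-1.4667

x_post = -3.0024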